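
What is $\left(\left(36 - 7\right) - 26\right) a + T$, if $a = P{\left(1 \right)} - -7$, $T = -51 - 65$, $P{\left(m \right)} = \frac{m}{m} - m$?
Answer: $-95$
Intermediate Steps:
$P{\left(m \right)} = 1 - m$
$T = -116$
$a = 7$ ($a = \left(1 - 1\right) - -7 = \left(1 - 1\right) + 7 = 0 + 7 = 7$)
$\left(\left(36 - 7\right) - 26\right) a + T = \left(\left(36 - 7\right) - 26\right) 7 - 116 = \left(29 - 26\right) 7 - 116 = 3 \cdot 7 - 116 = 21 - 116 = -95$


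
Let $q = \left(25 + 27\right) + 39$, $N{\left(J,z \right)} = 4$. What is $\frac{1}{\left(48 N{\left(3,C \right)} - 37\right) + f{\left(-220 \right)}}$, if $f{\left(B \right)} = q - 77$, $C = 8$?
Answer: $\frac{1}{169} \approx 0.0059172$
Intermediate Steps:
$q = 91$ ($q = 52 + 39 = 91$)
$f{\left(B \right)} = 14$ ($f{\left(B \right)} = 91 - 77 = 14$)
$\frac{1}{\left(48 N{\left(3,C \right)} - 37\right) + f{\left(-220 \right)}} = \frac{1}{\left(48 \cdot 4 - 37\right) + 14} = \frac{1}{\left(192 - 37\right) + 14} = \frac{1}{155 + 14} = \frac{1}{169}$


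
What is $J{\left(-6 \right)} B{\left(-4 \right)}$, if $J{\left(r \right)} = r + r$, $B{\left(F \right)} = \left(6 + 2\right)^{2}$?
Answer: $-768$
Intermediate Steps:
$B{\left(F \right)} = 64$ ($B{\left(F \right)} = 8^{2} = 64$)
$J{\left(r \right)} = 2 r$
$J{\left(-6 \right)} B{\left(-4 \right)} = 2 \left(-6\right) 64 = \left(-12\right) 64 = -768$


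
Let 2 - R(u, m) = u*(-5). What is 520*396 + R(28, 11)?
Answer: 206062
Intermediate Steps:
R(u, m) = 2 + 5*u (R(u, m) = 2 - u*(-5) = 2 - (-5)*u = 2 + 5*u)
520*396 + R(28, 11) = 520*396 + (2 + 5*28) = 205920 + (2 + 140) = 205920 + 142 = 206062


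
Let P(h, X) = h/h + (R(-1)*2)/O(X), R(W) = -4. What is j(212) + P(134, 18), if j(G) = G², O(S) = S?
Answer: 404501/9 ≈ 44945.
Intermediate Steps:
P(h, X) = 1 - 8/X (P(h, X) = h/h + (-4*2)/X = 1 - 8/X)
j(212) + P(134, 18) = 212² + (-8 + 18)/18 = 44944 + (1/18)*10 = 44944 + 5/9 = 404501/9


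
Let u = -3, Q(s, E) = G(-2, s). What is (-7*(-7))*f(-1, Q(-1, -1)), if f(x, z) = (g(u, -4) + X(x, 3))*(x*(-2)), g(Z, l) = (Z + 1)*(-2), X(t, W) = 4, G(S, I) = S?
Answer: 784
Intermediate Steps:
Q(s, E) = -2
g(Z, l) = -2 - 2*Z (g(Z, l) = (1 + Z)*(-2) = -2 - 2*Z)
f(x, z) = -16*x (f(x, z) = ((-2 - 2*(-3)) + 4)*(x*(-2)) = ((-2 + 6) + 4)*(-2*x) = (4 + 4)*(-2*x) = 8*(-2*x) = -16*x)
(-7*(-7))*f(-1, Q(-1, -1)) = (-7*(-7))*(-16*(-1)) = 49*16 = 784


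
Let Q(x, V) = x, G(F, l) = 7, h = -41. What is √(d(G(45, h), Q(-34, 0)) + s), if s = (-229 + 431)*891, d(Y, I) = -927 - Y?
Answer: 2*√44762 ≈ 423.14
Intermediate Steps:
s = 179982 (s = 202*891 = 179982)
√(d(G(45, h), Q(-34, 0)) + s) = √((-927 - 1*7) + 179982) = √((-927 - 7) + 179982) = √(-934 + 179982) = √179048 = 2*√44762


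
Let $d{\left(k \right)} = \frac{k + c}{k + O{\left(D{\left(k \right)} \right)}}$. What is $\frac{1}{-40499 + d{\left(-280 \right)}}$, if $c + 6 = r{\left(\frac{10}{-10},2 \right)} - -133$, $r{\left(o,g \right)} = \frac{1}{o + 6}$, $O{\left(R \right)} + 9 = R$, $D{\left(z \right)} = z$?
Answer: $- \frac{2845}{115218891} \approx -2.4692 \cdot 10^{-5}$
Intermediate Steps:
$O{\left(R \right)} = -9 + R$
$r{\left(o,g \right)} = \frac{1}{6 + o}$
$c = \frac{636}{5}$ ($c = -6 + \left(\frac{1}{6 + \frac{10}{-10}} - -133\right) = -6 + \left(\frac{1}{6 + 10 \left(- \frac{1}{10}\right)} + 133\right) = -6 + \left(\frac{1}{6 - 1} + 133\right) = -6 + \left(\frac{1}{5} + 133\right) = -6 + \frac{666}{5} = \frac{636}{5} \approx 127.2$)
$d{\left(k \right)} = \frac{\frac{636}{5} + k}{-9 + 2 k}$ ($d{\left(k \right)} = \frac{k + \frac{636}{5}}{k + \left(-9 + k\right)} = \frac{\frac{636}{5} + k}{-9 + 2 k}$)
$\frac{1}{-40499 + d{\left(-280 \right)}} = \frac{1}{-40499 + \frac{636 + 5 \left(-280\right)}{5 \left(-9 + 2 \left(-280\right)\right)}} = \frac{1}{-40499 + \frac{636 - 1400}{5 \left(-9 - 560\right)}} = \frac{1}{-40499 + \frac{1}{5} \frac{1}{-569} \left(-764\right)} = \frac{1}{-40499 + \frac{1}{5} \left(- \frac{1}{569}\right) \left(-764\right)} = \frac{1}{-40499 + \frac{764}{2845}} = \frac{1}{- \frac{115218891}{2845}} = - \frac{2845}{115218891}$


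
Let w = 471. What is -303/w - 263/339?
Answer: -75530/53223 ≈ -1.4191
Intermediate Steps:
-303/w - 263/339 = -303/471 - 263/339 = -303*1/471 - 263*1/339 = -101/157 - 263/339 = -75530/53223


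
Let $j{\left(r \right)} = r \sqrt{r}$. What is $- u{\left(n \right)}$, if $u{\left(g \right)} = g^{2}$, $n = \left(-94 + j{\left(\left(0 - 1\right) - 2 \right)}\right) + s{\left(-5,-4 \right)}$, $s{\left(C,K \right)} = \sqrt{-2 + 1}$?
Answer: $- \left(94 - i + 3 i \sqrt{3}\right)^{2} \approx -8818.4 - 788.88 i$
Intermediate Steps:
$j{\left(r \right)} = r^{\frac{3}{2}}$
$s{\left(C,K \right)} = i$ ($s{\left(C,K \right)} = \sqrt{-1} = i$)
$n = -94 + i - 3 i \sqrt{3}$ ($n = \left(-94 + \left(\left(0 - 1\right) - 2\right)^{\frac{3}{2}}\right) + i = \left(-94 + \left(-1 - 2\right)^{\frac{3}{2}}\right) + i = \left(-94 + \left(-3\right)^{\frac{3}{2}}\right) + i = \left(-94 - 3 i \sqrt{3}\right) + i = -94 + i - 3 i \sqrt{3} \approx -94.0 - 4.1962 i$)
$- u{\left(n \right)} = - \left(-94 + i - 3 i \sqrt{3}\right)^{2}$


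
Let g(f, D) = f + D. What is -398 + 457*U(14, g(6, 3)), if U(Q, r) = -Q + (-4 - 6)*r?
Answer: -47926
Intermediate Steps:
g(f, D) = D + f
U(Q, r) = -Q - 10*r
-398 + 457*U(14, g(6, 3)) = -398 + 457*(-1*14 - 10*(3 + 6)) = -398 + 457*(-14 - 10*9) = -398 + 457*(-14 - 90) = -398 + 457*(-104) = -398 - 47528 = -47926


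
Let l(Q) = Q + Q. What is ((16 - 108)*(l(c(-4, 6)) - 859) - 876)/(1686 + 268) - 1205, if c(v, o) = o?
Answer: -1138761/977 ≈ -1165.6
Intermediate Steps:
l(Q) = 2*Q
((16 - 108)*(l(c(-4, 6)) - 859) - 876)/(1686 + 268) - 1205 = ((16 - 108)*(2*6 - 859) - 876)/(1686 + 268) - 1205 = (-92*(12 - 859) - 876)/1954 - 1205 = (-92*(-847) - 876)*(1/1954) - 1205 = (77924 - 876)*(1/1954) - 1205 = 77048*(1/1954) - 1205 = 38524/977 - 1205 = -1138761/977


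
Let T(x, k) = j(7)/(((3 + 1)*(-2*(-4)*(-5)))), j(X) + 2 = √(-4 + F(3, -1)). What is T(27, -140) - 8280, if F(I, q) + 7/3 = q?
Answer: -662399/80 - I*√66/480 ≈ -8280.0 - 0.016925*I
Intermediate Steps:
F(I, q) = -7/3 + q
j(X) = -2 + I*√66/3 (j(X) = -2 + √(-4 + (-7/3 - 1)) = -2 + √(-4 - 10/3) = -2 + √(-22/3) = -2 + I*√66/3)
T(x, k) = 1/80 - I*√66/480 (T(x, k) = (-2 + I*√66/3)/(((3 + 1)*(-2*(-4)*(-5)))) = (-2 + I*√66/3)/((4*(8*(-5)))) = (-2 + I*√66/3)/((4*(-40))) = (-2 + I*√66/3)/(-160) = (-2 + I*√66/3)*(-1/160) = 1/80 - I*√66/480)
T(27, -140) - 8280 = (1/80 - I*√66/480) - 8280 = -662399/80 - I*√66/480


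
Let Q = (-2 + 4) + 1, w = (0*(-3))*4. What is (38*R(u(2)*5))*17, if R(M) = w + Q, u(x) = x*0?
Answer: 1938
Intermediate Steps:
u(x) = 0
w = 0 (w = 0*4 = 0)
Q = 3 (Q = 2 + 1 = 3)
R(M) = 3 (R(M) = 0 + 3 = 3)
(38*R(u(2)*5))*17 = (38*3)*17 = 114*17 = 1938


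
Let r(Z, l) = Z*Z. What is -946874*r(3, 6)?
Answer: -8521866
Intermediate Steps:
r(Z, l) = Z²
-946874*r(3, 6) = -946874*3² = -946874*9 = -8521866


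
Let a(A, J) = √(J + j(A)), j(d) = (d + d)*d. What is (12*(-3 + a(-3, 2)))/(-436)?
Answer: 9/109 - 6*√5/109 ≈ -0.040518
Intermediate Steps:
j(d) = 2*d² (j(d) = (2*d)*d = 2*d²)
a(A, J) = √(J + 2*A²)
(12*(-3 + a(-3, 2)))/(-436) = (12*(-3 + √(2 + 2*(-3)²)))/(-436) = (12*(-3 + √(2 + 2*9)))*(-1/436) = (12*(-3 + √(2 + 18)))*(-1/436) = (12*(-3 + √20))*(-1/436) = (12*(-3 + 2*√5))*(-1/436) = (-36 + 24*√5)*(-1/436) = 9/109 - 6*√5/109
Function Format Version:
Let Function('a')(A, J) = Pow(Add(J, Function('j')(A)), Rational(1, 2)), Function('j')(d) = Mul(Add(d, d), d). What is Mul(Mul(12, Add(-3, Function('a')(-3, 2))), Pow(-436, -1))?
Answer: Add(Rational(9, 109), Mul(Rational(-6, 109), Pow(5, Rational(1, 2)))) ≈ -0.040518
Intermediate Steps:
Function('j')(d) = Mul(2, Pow(d, 2)) (Function('j')(d) = Mul(Mul(2, d), d) = Mul(2, Pow(d, 2)))
Function('a')(A, J) = Pow(Add(J, Mul(2, Pow(A, 2))), Rational(1, 2))
Mul(Mul(12, Add(-3, Function('a')(-3, 2))), Pow(-436, -1)) = Mul(Mul(12, Add(-3, Pow(Add(2, Mul(2, Pow(-3, 2))), Rational(1, 2)))), Pow(-436, -1)) = Mul(Mul(12, Add(-3, Pow(Add(2, Mul(2, 9)), Rational(1, 2)))), Rational(-1, 436)) = Mul(Mul(12, Add(-3, Pow(Add(2, 18), Rational(1, 2)))), Rational(-1, 436)) = Mul(Mul(12, Add(-3, Pow(20, Rational(1, 2)))), Rational(-1, 436)) = Mul(Mul(12, Add(-3, Mul(2, Pow(5, Rational(1, 2))))), Rational(-1, 436)) = Mul(Add(-36, Mul(24, Pow(5, Rational(1, 2)))), Rational(-1, 436)) = Add(Rational(9, 109), Mul(Rational(-6, 109), Pow(5, Rational(1, 2))))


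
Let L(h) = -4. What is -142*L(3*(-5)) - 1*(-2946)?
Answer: 3514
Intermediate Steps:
-142*L(3*(-5)) - 1*(-2946) = -142*(-4) - 1*(-2946) = 568 + 2946 = 3514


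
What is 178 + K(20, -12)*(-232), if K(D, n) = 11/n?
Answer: 1172/3 ≈ 390.67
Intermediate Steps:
178 + K(20, -12)*(-232) = 178 + (11/(-12))*(-232) = 178 + (11*(-1/12))*(-232) = 178 - 11/12*(-232) = 178 + 638/3 = 1172/3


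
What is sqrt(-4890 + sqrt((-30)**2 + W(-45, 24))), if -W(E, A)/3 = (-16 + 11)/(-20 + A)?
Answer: sqrt(-19560 + 2*sqrt(3615))/2 ≈ 69.713*I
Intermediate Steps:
W(E, A) = 15/(-20 + A) (W(E, A) = -3*(-16 + 11)/(-20 + A) = -(-15)/(-20 + A) = 15/(-20 + A))
sqrt(-4890 + sqrt((-30)**2 + W(-45, 24))) = sqrt(-4890 + sqrt((-30)**2 + 15/(-20 + 24))) = sqrt(-4890 + sqrt(900 + 15/4)) = sqrt(-4890 + sqrt(3615/4)) = sqrt(-4890 + sqrt(3615)/2)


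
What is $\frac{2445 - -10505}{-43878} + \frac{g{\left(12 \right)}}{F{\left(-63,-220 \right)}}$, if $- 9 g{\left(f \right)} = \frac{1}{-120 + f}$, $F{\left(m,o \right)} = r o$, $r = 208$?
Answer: $- \frac{95999911313}{325272879360} \approx -0.29514$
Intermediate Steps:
$F{\left(m,o \right)} = 208 o$
$g{\left(f \right)} = - \frac{1}{9 \left(-120 + f\right)}$
$\frac{2445 - -10505}{-43878} + \frac{g{\left(12 \right)}}{F{\left(-63,-220 \right)}} = \frac{2445 - -10505}{-43878} + \frac{\left(-1\right) \frac{1}{-1080 + 9 \cdot 12}}{208 \left(-220\right)} = \left(2445 + 10505\right) \left(- \frac{1}{43878}\right) + \frac{\left(-1\right) \frac{1}{-1080 + 108}}{-45760} = 12950 \left(- \frac{1}{43878}\right) + - \frac{1}{-972} \left(- \frac{1}{45760}\right) = - \frac{6475}{21939} + \left(-1\right) \left(- \frac{1}{972}\right) \left(- \frac{1}{45760}\right) = - \frac{6475}{21939} + \frac{1}{972} \left(- \frac{1}{45760}\right) = - \frac{6475}{21939} - \frac{1}{44478720} = - \frac{95999911313}{325272879360}$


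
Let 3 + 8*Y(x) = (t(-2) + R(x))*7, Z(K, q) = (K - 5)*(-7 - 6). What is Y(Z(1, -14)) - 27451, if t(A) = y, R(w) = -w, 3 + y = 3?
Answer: -219975/8 ≈ -27497.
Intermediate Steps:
y = 0 (y = -3 + 3 = 0)
t(A) = 0
Z(K, q) = 65 - 13*K (Z(K, q) = (-5 + K)*(-13) = 65 - 13*K)
Y(x) = -3/8 - 7*x/8 (Y(x) = -3/8 + ((0 - x)*7)/8 = -3/8 + (-x*7)/8 = -3/8 + (-7*x)/8 = -3/8 - 7*x/8)
Y(Z(1, -14)) - 27451 = (-3/8 - 7*(65 - 13*1)/8) - 27451 = (-3/8 - 7*(65 - 13)/8) - 27451 = (-3/8 - 7/8*52) - 27451 = (-3/8 - 91/2) - 27451 = -367/8 - 27451 = -219975/8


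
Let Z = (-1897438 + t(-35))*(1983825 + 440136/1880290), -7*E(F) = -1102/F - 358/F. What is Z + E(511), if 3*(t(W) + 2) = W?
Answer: -34681274466274774669/9213421 ≈ -3.7642e+12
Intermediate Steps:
t(W) = -2 + W/3
E(F) = 1460/(7*F) (E(F) = -(-1102/F - 358/F)/7 = -(-1460)/(7*F) = 1460/(7*F))
Z = -707781111556704801/188029 (Z = (-1897438 + (-2 + (⅓)*(-35)))*(1983825 + 440136/1880290) = (-1897438 + (-2 - 35/3))*(1983825 + 440136*(1/1880290)) = (-1897438 - 41/3)*(1983825 + 220068/940145) = -5692355/3*1865083374693/940145 = -707781111556704801/188029 ≈ -3.7642e+12)
Z + E(511) = -707781111556704801/188029 + (1460/7)/511 = -707781111556704801/188029 + (1460/7)*(1/511) = -707781111556704801/188029 + 20/49 = -34681274466274774669/9213421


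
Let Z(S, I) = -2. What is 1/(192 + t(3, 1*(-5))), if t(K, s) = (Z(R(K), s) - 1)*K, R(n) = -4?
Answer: 1/183 ≈ 0.0054645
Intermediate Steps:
t(K, s) = -3*K (t(K, s) = (-2 - 1)*K = -3*K)
1/(192 + t(3, 1*(-5))) = 1/(192 - 3*3) = 1/(192 - 9) = 1/183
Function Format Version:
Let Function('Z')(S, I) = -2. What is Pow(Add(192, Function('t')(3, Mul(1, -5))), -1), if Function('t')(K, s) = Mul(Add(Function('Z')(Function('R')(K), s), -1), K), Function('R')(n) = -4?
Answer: Rational(1, 183) ≈ 0.0054645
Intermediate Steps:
Function('t')(K, s) = Mul(-3, K) (Function('t')(K, s) = Mul(Add(-2, -1), K) = Mul(-3, K))
Pow(Add(192, Function('t')(3, Mul(1, -5))), -1) = Pow(Add(192, Mul(-3, 3)), -1) = Pow(Add(192, -9), -1) = Pow(183, -1) = Rational(1, 183)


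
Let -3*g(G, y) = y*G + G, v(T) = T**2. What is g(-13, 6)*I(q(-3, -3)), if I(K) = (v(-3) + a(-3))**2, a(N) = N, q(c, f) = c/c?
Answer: 1092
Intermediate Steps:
q(c, f) = 1
g(G, y) = -G/3 - G*y/3 (g(G, y) = -(y*G + G)/3 = -(G*y + G)/3 = -(G + G*y)/3 = -G/3 - G*y/3)
I(K) = 36 (I(K) = ((-3)**2 - 3)**2 = (9 - 3)**2 = 6**2 = 36)
g(-13, 6)*I(q(-3, -3)) = -1/3*(-13)*(1 + 6)*36 = -1/3*(-13)*7*36 = (91/3)*36 = 1092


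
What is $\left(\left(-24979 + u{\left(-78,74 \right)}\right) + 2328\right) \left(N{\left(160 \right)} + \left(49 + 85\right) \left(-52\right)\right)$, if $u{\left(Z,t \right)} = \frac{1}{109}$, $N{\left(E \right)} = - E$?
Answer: $\frac{17598732624}{109} \approx 1.6146 \cdot 10^{8}$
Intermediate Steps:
$u{\left(Z,t \right)} = \frac{1}{109}$
$\left(\left(-24979 + u{\left(-78,74 \right)}\right) + 2328\right) \left(N{\left(160 \right)} + \left(49 + 85\right) \left(-52\right)\right) = \left(\left(-24979 + \frac{1}{109}\right) + 2328\right) \left(\left(-1\right) 160 + \left(49 + 85\right) \left(-52\right)\right) = \left(- \frac{2722710}{109} + 2328\right) \left(-160 + 134 \left(-52\right)\right) = - \frac{2468958 \left(-160 - 6968\right)}{109} = \left(- \frac{2468958}{109}\right) \left(-7128\right) = \frac{17598732624}{109}$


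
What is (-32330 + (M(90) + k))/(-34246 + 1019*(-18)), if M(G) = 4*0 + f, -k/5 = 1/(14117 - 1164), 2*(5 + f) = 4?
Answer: 209404677/340586182 ≈ 0.61484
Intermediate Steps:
f = -3 (f = -5 + (½)*4 = -5 + 2 = -3)
k = -5/12953 (k = -5/(14117 - 1164) = -5/12953 ≈ -0.00038601)
M(G) = -3 (M(G) = 4*0 - 3 = 0 - 3 = -3)
(-32330 + (M(90) + k))/(-34246 + 1019*(-18)) = (-32330 + (-3 - 5/12953))/(-34246 + 1019*(-18)) = (-32330 - 38864/12953)/(-34246 - 18342) = -418809354/12953/(-52588) = -418809354/12953*(-1/52588) = 209404677/340586182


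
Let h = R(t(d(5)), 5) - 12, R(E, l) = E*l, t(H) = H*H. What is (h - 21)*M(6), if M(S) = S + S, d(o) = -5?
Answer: 1104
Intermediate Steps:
M(S) = 2*S
t(H) = H²
h = 113 (h = (-5)²*5 - 12 = 25*5 - 12 = 125 - 12 = 113)
(h - 21)*M(6) = (113 - 21)*(2*6) = 92*12 = 1104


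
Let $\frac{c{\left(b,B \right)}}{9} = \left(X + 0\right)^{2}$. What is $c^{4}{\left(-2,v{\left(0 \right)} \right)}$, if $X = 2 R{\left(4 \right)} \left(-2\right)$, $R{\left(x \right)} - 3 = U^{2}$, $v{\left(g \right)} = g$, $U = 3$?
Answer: $184884258895036416$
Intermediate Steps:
$R{\left(x \right)} = 12$ ($R{\left(x \right)} = 3 + 3^{2} = 3 + 9 = 12$)
$X = -48$ ($X = 2 \cdot 12 \left(-2\right) = 24 \left(-2\right) = -48$)
$c{\left(b,B \right)} = 20736$ ($c{\left(b,B \right)} = 9 \left(-48 + 0\right)^{2} = 9 \left(-48\right)^{2} = 9 \cdot 2304 = 20736$)
$c^{4}{\left(-2,v{\left(0 \right)} \right)} = 20736^{4} = 184884258895036416$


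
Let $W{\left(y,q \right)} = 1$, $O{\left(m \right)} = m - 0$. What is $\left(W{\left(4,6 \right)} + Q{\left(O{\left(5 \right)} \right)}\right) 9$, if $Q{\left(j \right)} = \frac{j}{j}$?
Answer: $18$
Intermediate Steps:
$O{\left(m \right)} = m$ ($O{\left(m \right)} = m + 0 = m$)
$Q{\left(j \right)} = 1$
$\left(W{\left(4,6 \right)} + Q{\left(O{\left(5 \right)} \right)}\right) 9 = \left(1 + 1\right) 9 = 2 \cdot 9 = 18$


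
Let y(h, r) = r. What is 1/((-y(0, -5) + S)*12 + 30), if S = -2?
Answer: 1/66 ≈ 0.015152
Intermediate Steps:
1/((-y(0, -5) + S)*12 + 30) = 1/((-1*(-5) - 2)*12 + 30) = 1/((5 - 2)*12 + 30) = 1/(3*12 + 30) = 1/(36 + 30) = 1/66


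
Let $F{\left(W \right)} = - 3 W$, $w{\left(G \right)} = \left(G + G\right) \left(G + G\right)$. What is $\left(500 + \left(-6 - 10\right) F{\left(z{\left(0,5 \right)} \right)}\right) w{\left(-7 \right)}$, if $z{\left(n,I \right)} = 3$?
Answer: $126224$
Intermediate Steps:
$w{\left(G \right)} = 4 G^{2}$ ($w{\left(G \right)} = 2 G 2 G = 4 G^{2}$)
$\left(500 + \left(-6 - 10\right) F{\left(z{\left(0,5 \right)} \right)}\right) w{\left(-7 \right)} = \left(500 + \left(-6 - 10\right) \left(\left(-3\right) 3\right)\right) 4 \left(-7\right)^{2} = \left(500 - -144\right) 4 \cdot 49 = \left(500 + 144\right) 196 = 644 \cdot 196 = 126224$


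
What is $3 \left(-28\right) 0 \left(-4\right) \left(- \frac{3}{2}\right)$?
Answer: $0$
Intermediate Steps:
$3 \left(-28\right) 0 \left(-4\right) \left(- \frac{3}{2}\right) = - 84 \cdot 0 \left(\left(-3\right) \frac{1}{2}\right) = - 84 \cdot 0 \left(- \frac{3}{2}\right) = \left(-84\right) 0 = 0$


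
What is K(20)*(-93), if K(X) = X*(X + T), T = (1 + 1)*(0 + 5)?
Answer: -55800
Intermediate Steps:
T = 10 (T = 2*5 = 10)
K(X) = X*(10 + X) (K(X) = X*(X + 10) = X*(10 + X))
K(20)*(-93) = (20*(10 + 20))*(-93) = (20*30)*(-93) = 600*(-93) = -55800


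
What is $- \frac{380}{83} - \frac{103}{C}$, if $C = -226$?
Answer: $- \frac{77331}{18758} \approx -4.1226$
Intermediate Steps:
$- \frac{380}{83} - \frac{103}{C} = - \frac{380}{83} - \frac{103}{-226} = \left(-380\right) \frac{1}{83} - - \frac{103}{226} = - \frac{380}{83} + \frac{103}{226} = - \frac{77331}{18758}$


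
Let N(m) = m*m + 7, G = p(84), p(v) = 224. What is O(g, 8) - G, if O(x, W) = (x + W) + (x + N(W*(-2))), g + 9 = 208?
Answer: 445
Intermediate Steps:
G = 224
g = 199 (g = -9 + 208 = 199)
N(m) = 7 + m² (N(m) = m² + 7 = 7 + m²)
O(x, W) = 7 + W + 2*x + 4*W² (O(x, W) = (x + W) + (x + (7 + (W*(-2))²)) = (W + x) + (x + (7 + (-2*W)²)) = (W + x) + (x + (7 + 4*W²)) = (W + x) + (7 + x + 4*W²) = 7 + W + 2*x + 4*W²)
O(g, 8) - G = (7 + 8 + 2*199 + 4*8²) - 1*224 = (7 + 8 + 398 + 4*64) - 224 = (7 + 8 + 398 + 256) - 224 = 669 - 224 = 445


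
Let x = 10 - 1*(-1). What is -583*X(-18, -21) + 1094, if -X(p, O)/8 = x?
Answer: 52398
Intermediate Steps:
x = 11 (x = 10 + 1 = 11)
X(p, O) = -88 (X(p, O) = -8*11 = -88)
-583*X(-18, -21) + 1094 = -583*(-88) + 1094 = 51304 + 1094 = 52398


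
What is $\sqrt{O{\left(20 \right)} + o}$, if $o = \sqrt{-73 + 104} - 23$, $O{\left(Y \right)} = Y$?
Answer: $\sqrt{-3 + \sqrt{31}} \approx 1.6024$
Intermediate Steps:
$o = -23 + \sqrt{31}$ ($o = \sqrt{31} - 23 = -23 + \sqrt{31} \approx -17.432$)
$\sqrt{O{\left(20 \right)} + o} = \sqrt{20 - \left(23 - \sqrt{31}\right)} = \sqrt{-3 + \sqrt{31}}$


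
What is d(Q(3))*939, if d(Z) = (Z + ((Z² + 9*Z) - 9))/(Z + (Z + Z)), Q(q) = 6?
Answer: 9077/2 ≈ 4538.5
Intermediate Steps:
d(Z) = (-9 + Z² + 10*Z)/(3*Z) (d(Z) = (Z + (-9 + Z² + 9*Z))/(Z + 2*Z) = (-9 + Z² + 10*Z)/((3*Z)) = (-9 + Z² + 10*Z)*(1/(3*Z)) = (-9 + Z² + 10*Z)/(3*Z))
d(Q(3))*939 = ((⅓)*(-9 + 6*(10 + 6))/6)*939 = ((⅓)*(⅙)*(-9 + 6*16))*939 = ((⅓)*(⅙)*(-9 + 96))*939 = ((⅓)*(⅙)*87)*939 = (29/6)*939 = 9077/2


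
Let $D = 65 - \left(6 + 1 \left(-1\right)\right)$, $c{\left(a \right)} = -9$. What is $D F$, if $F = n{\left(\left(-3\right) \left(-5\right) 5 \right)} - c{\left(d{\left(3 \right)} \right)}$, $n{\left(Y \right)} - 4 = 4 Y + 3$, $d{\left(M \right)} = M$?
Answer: $18960$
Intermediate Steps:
$n{\left(Y \right)} = 7 + 4 Y$ ($n{\left(Y \right)} = 4 + \left(4 Y + 3\right) = 4 + \left(3 + 4 Y\right) = 7 + 4 Y$)
$F = 316$ ($F = \left(7 + 4 \left(-3\right) \left(-5\right) 5\right) - -9 = \left(7 + 4 \cdot 15 \cdot 5\right) + 9 = \left(7 + 4 \cdot 75\right) + 9 = \left(7 + 300\right) + 9 = 307 + 9 = 316$)
$D = 60$ ($D = 65 - \left(6 - 1\right) = 65 - 5 = 60$)
$D F = 60 \cdot 316 = 18960$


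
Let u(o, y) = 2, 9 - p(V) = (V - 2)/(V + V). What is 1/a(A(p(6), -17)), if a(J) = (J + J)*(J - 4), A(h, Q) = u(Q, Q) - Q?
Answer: 1/570 ≈ 0.0017544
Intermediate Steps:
p(V) = 9 - (-2 + V)/(2*V) (p(V) = 9 - (V - 2)/(V + V) = 9 - (-2 + V)/(2*V))
A(h, Q) = 2 - Q
a(J) = 2*J*(-4 + J) (a(J) = (2*J)*(-4 + J) = 2*J*(-4 + J))
1/a(A(p(6), -17)) = 1/(2*(2 - 1*(-17))*(-4 + (2 - 1*(-17)))) = 1/(2*(2 + 17)*(-4 + (2 + 17))) = 1/(2*19*(-4 + 19)) = 1/(2*19*15) = 1/570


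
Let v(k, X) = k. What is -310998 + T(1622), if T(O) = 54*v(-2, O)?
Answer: -311106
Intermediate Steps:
T(O) = -108 (T(O) = 54*(-2) = -108)
-310998 + T(1622) = -310998 - 108 = -311106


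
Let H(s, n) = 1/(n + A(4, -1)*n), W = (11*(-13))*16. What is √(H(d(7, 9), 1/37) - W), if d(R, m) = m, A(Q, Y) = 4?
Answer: √57385/5 ≈ 47.910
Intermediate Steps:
W = -2288 (W = -143*16 = -2288)
H(s, n) = 1/(5*n) (H(s, n) = 1/(n + 4*n) = 1/(5*n))
√(H(d(7, 9), 1/37) - W) = √(1/(5*(1/37)) - 1*(-2288)) = √(1/(5*(1/37)) + 2288) = √((⅕)*37 + 2288) = √(37/5 + 2288) = √(11477/5) = √57385/5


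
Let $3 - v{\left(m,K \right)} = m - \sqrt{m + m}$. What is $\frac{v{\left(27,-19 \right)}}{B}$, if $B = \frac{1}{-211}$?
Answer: $5064 - 633 \sqrt{6} \approx 3513.5$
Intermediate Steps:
$B = - \frac{1}{211} \approx -0.0047393$
$v{\left(m,K \right)} = 3 - m + \sqrt{2} \sqrt{m}$ ($v{\left(m,K \right)} = 3 - \left(m - \sqrt{m + m}\right) = 3 - \left(m - \sqrt{2 m}\right) = 3 - \left(m - \sqrt{2} \sqrt{m}\right) = 3 + \left(- m + \sqrt{2} \sqrt{m}\right) = 3 - m + \sqrt{2} \sqrt{m}$)
$\frac{v{\left(27,-19 \right)}}{B} = \frac{3 - 27 + \sqrt{2} \sqrt{27}}{- \frac{1}{211}} = - 211 \left(3 - 27 + \sqrt{2} \cdot 3 \sqrt{3}\right) = - 211 \left(3 - 27 + 3 \sqrt{6}\right) = - 211 \left(-24 + 3 \sqrt{6}\right) = 5064 - 633 \sqrt{6}$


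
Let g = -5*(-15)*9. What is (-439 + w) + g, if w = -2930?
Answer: -2694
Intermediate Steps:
g = 675 (g = 75*9 = 675)
(-439 + w) + g = (-439 - 2930) + 675 = -3369 + 675 = -2694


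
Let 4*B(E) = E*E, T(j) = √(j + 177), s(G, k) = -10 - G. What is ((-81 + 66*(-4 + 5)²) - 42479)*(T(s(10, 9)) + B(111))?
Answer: -261784287/2 - 42494*√157 ≈ -1.3142e+8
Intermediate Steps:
T(j) = √(177 + j)
B(E) = E²/4 (B(E) = (E*E)/4 = E²/4)
((-81 + 66*(-4 + 5)²) - 42479)*(T(s(10, 9)) + B(111)) = ((-81 + 66*(-4 + 5)²) - 42479)*(√(177 + (-10 - 1*10)) + (¼)*111²) = ((-81 + 66*1²) - 42479)*(√(177 + (-10 - 10)) + (¼)*12321) = ((-81 + 66*1) - 42479)*(√(177 - 20) + 12321/4) = ((-81 + 66) - 42479)*(√157 + 12321/4) = (-15 - 42479)*(12321/4 + √157) = -42494*(12321/4 + √157) = -261784287/2 - 42494*√157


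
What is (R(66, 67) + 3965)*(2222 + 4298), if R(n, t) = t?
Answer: 26288640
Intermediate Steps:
(R(66, 67) + 3965)*(2222 + 4298) = (67 + 3965)*(2222 + 4298) = 4032*6520 = 26288640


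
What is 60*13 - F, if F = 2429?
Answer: -1649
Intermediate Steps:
60*13 - F = 60*13 - 1*2429 = 780 - 2429 = -1649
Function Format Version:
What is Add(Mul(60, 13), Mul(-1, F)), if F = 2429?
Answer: -1649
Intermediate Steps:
Add(Mul(60, 13), Mul(-1, F)) = Add(Mul(60, 13), Mul(-1, 2429)) = Add(780, -2429) = -1649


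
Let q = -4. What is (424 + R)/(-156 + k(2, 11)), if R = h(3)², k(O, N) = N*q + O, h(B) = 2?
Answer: -214/99 ≈ -2.1616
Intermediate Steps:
k(O, N) = O - 4*N (k(O, N) = N*(-4) + O = -4*N + O = O - 4*N)
R = 4 (R = 2² = 4)
(424 + R)/(-156 + k(2, 11)) = (424 + 4)/(-156 + (2 - 4*11)) = 428/(-156 + (2 - 44)) = 428/(-156 - 42) = 428/(-198) = 428*(-1/198) = -214/99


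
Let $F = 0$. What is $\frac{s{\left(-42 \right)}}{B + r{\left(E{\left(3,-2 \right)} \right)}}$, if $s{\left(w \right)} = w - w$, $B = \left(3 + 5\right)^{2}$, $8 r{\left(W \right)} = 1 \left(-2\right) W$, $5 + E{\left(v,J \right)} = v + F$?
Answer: $0$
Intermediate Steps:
$E{\left(v,J \right)} = -5 + v$ ($E{\left(v,J \right)} = -5 + \left(v + 0\right) = -5 + v$)
$r{\left(W \right)} = - \frac{W}{4}$ ($r{\left(W \right)} = \frac{1 \left(-2\right) W}{8} = \frac{\left(-2\right) W}{8} = - \frac{W}{4}$)
$B = 64$ ($B = 8^{2} = 64$)
$s{\left(w \right)} = 0$
$\frac{s{\left(-42 \right)}}{B + r{\left(E{\left(3,-2 \right)} \right)}} = \frac{0}{64 - \frac{-5 + 3}{4}} = \frac{0}{64 - - \frac{1}{2}} = \frac{0}{64 + \frac{1}{2}} = \frac{0}{\frac{129}{2}} = 0 \cdot \frac{2}{129} = 0$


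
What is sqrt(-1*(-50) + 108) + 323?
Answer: 323 + sqrt(158) ≈ 335.57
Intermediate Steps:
sqrt(-1*(-50) + 108) + 323 = sqrt(50 + 108) + 323 = sqrt(158) + 323 = 323 + sqrt(158)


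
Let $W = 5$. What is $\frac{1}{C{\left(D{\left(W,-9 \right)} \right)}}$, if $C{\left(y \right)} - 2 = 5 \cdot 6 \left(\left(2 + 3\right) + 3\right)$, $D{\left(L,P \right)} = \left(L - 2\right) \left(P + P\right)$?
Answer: $\frac{1}{242} \approx 0.0041322$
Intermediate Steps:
$D{\left(L,P \right)} = 2 P \left(-2 + L\right)$ ($D{\left(L,P \right)} = \left(-2 + L\right) 2 P = 2 P \left(-2 + L\right)$)
$C{\left(y \right)} = 242$ ($C{\left(y \right)} = 2 + 5 \cdot 6 \left(\left(2 + 3\right) + 3\right) = 2 + 30 \left(5 + 3\right) = 2 + 30 \cdot 8 = 2 + 240 = 242$)
$\frac{1}{C{\left(D{\left(W,-9 \right)} \right)}} = \frac{1}{242}$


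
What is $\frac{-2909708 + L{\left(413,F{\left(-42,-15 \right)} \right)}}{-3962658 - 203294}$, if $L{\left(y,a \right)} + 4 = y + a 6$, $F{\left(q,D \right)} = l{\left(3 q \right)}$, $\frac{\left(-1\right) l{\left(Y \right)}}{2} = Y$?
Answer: $\frac{2907787}{4165952} \approx 0.69799$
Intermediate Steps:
$l{\left(Y \right)} = - 2 Y$
$F{\left(q,D \right)} = - 6 q$ ($F{\left(q,D \right)} = - 2 \cdot 3 q = - 6 q$)
$L{\left(y,a \right)} = -4 + y + 6 a$ ($L{\left(y,a \right)} = -4 + \left(y + a 6\right) = -4 + \left(y + 6 a\right) = -4 + y + 6 a$)
$\frac{-2909708 + L{\left(413,F{\left(-42,-15 \right)} \right)}}{-3962658 - 203294} = \frac{-2909708 + \left(-4 + 413 + 6 \left(\left(-6\right) \left(-42\right)\right)\right)}{-3962658 - 203294} = \frac{-2909708 + \left(-4 + 413 + 6 \cdot 252\right)}{-4165952} = \left(-2909708 + \left(-4 + 413 + 1512\right)\right) \left(- \frac{1}{4165952}\right) = \left(-2909708 + 1921\right) \left(- \frac{1}{4165952}\right) = \left(-2907787\right) \left(- \frac{1}{4165952}\right) = \frac{2907787}{4165952}$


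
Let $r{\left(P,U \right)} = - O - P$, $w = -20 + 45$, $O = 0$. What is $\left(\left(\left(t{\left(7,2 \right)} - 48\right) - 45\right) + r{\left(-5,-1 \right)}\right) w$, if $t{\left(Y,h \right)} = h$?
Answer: $-2150$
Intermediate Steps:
$w = 25$
$r{\left(P,U \right)} = - P$ ($r{\left(P,U \right)} = \left(-1\right) 0 - P = 0 - P = - P$)
$\left(\left(\left(t{\left(7,2 \right)} - 48\right) - 45\right) + r{\left(-5,-1 \right)}\right) w = \left(\left(\left(2 - 48\right) - 45\right) - -5\right) 25 = \left(\left(-46 - 45\right) + 5\right) 25 = \left(-91 + 5\right) 25 = \left(-86\right) 25 = -2150$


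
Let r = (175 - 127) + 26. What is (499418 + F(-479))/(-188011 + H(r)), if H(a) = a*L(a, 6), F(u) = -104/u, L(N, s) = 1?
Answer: -239221326/90021823 ≈ -2.6574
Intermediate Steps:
r = 74 (r = 48 + 26 = 74)
H(a) = a (H(a) = a*1 = a)
(499418 + F(-479))/(-188011 + H(r)) = (499418 - 104/(-479))/(-188011 + 74) = (499418 - 104*(-1/479))/(-187937) = (499418 + 104/479)*(-1/187937) = (239221326/479)*(-1/187937) = -239221326/90021823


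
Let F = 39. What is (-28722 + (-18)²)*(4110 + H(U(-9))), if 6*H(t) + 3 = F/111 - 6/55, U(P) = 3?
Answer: -237490050704/2035 ≈ -1.1670e+8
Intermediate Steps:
H(t) = -2806/6105 (H(t) = -½ + (39/111 - 6/55)/6 = -½ + (39*(1/111) - 6*1/55)/6 = -½ + (13/37 - 6/55)/6 = -½ + (⅙)*(493/2035) = -½ + 493/12210 = -2806/6105)
(-28722 + (-18)²)*(4110 + H(U(-9))) = (-28722 + (-18)²)*(4110 - 2806/6105) = (-28722 + 324)*(25088744/6105) = -28398*25088744/6105 = -237490050704/2035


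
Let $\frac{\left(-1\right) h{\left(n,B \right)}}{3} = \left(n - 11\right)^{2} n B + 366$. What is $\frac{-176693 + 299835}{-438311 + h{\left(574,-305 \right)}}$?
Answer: $\frac{123142}{166474849081} \approx 7.397 \cdot 10^{-7}$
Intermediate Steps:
$h{\left(n,B \right)} = -1098 - 3 B n \left(-11 + n\right)^{2}$ ($h{\left(n,B \right)} = - 3 \left(\left(n - 11\right)^{2} n B + 366\right) = - 3 \left(\left(-11 + n\right)^{2} n B + 366\right) = - 3 \left(n \left(-11 + n\right)^{2} B + 366\right) = - 3 \left(B n \left(-11 + n\right)^{2} + 366\right) = - 3 \left(366 + B n \left(-11 + n\right)^{2}\right) = -1098 - 3 B n \left(-11 + n\right)^{2}$)
$\frac{-176693 + 299835}{-438311 + h{\left(574,-305 \right)}} = \frac{-176693 + 299835}{-438311 - \left(1098 - 525210 \left(-11 + 574\right)^{2}\right)} = \frac{123142}{-438311 - \left(1098 - 525210 \cdot 563^{2}\right)} = \frac{123142}{-438311 - \left(1098 - 525210 \cdot 316969\right)} = \frac{123142}{-438311 + \left(-1098 + 166475288490\right)} = \frac{123142}{-438311 + 166475287392} = \frac{123142}{166474849081}$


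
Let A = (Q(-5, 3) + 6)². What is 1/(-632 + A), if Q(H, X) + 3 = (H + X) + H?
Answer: -1/616 ≈ -0.0016234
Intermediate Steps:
Q(H, X) = -3 + X + 2*H (Q(H, X) = -3 + ((H + X) + H) = -3 + (X + 2*H) = -3 + X + 2*H)
A = 16 (A = ((-3 + 3 + 2*(-5)) + 6)² = ((-3 + 3 - 10) + 6)² = (-10 + 6)² = (-4)² = 16)
1/(-632 + A) = 1/(-632 + 16) = 1/(-616) = -1/616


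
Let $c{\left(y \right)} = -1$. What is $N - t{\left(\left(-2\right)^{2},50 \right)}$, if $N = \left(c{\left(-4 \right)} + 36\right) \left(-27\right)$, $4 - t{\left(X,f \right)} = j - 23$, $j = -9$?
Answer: $-981$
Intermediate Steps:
$t{\left(X,f \right)} = 36$ ($t{\left(X,f \right)} = 4 - \left(-9 - 23\right) = 4 - -32 = 4 + 32 = 36$)
$N = -945$ ($N = \left(-1 + 36\right) \left(-27\right) = 35 \left(-27\right) = -945$)
$N - t{\left(\left(-2\right)^{2},50 \right)} = -945 - 36 = -981$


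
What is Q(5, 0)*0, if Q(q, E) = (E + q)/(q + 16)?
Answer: 0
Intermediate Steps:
Q(q, E) = (E + q)/(16 + q)
Q(5, 0)*0 = ((0 + 5)/(16 + 5))*0 = (5/21)*0 = 0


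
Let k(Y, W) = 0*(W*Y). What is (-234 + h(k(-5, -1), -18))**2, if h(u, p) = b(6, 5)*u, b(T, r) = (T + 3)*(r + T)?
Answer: 54756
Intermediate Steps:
b(T, r) = (3 + T)*(T + r)
k(Y, W) = 0
h(u, p) = 99*u (h(u, p) = (6**2 + 3*6 + 3*5 + 6*5)*u = (36 + 18 + 15 + 30)*u = 99*u)
(-234 + h(k(-5, -1), -18))**2 = (-234 + 99*0)**2 = (-234 + 0)**2 = (-234)**2 = 54756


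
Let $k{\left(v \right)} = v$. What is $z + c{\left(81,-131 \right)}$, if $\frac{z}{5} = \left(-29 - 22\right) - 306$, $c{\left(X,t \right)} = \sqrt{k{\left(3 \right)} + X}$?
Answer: $-1785 + 2 \sqrt{21} \approx -1775.8$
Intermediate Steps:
$c{\left(X,t \right)} = \sqrt{3 + X}$
$z = -1785$ ($z = 5 \left(\left(-29 - 22\right) - 306\right) = 5 \left(-51 - 306\right) = 5 \left(-357\right) = -1785$)
$z + c{\left(81,-131 \right)} = -1785 + \sqrt{3 + 81} = -1785 + \sqrt{84} = -1785 + 2 \sqrt{21}$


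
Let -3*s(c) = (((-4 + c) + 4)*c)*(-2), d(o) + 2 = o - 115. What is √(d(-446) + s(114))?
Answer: √8101 ≈ 90.006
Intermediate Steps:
d(o) = -117 + o (d(o) = -2 + (o - 115) = -2 + (-115 + o) = -117 + o)
s(c) = 2*c²/3 (s(c) = -((-4 + c) + 4)*c*(-2)/3 = -c*c*(-2)/3 = -c²*(-2)/3 = -(-2)*c²/3 = 2*c²/3)
√(d(-446) + s(114)) = √((-117 - 446) + (⅔)*114²) = √(-563 + (⅔)*12996) = √(-563 + 8664) = √8101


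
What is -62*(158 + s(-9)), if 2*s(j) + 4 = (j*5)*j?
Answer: -22227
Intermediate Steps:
s(j) = -2 + 5*j²/2 (s(j) = -2 + ((j*5)*j)/2 = -2 + ((5*j)*j)/2 = -2 + (5*j²)/2 = -2 + 5*j²/2)
-62*(158 + s(-9)) = -62*(158 + (-2 + (5/2)*(-9)²)) = -62*(158 + (-2 + (5/2)*81)) = -62*(158 + (-2 + 405/2)) = -62*(158 + 401/2) = -62*717/2 = -22227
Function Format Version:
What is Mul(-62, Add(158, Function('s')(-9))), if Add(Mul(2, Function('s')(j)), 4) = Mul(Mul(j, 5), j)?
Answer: -22227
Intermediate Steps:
Function('s')(j) = Add(-2, Mul(Rational(5, 2), Pow(j, 2))) (Function('s')(j) = Add(-2, Mul(Rational(1, 2), Mul(Mul(j, 5), j))) = Add(-2, Mul(Rational(1, 2), Mul(Mul(5, j), j))) = Add(-2, Mul(Rational(1, 2), Mul(5, Pow(j, 2)))) = Add(-2, Mul(Rational(5, 2), Pow(j, 2))))
Mul(-62, Add(158, Function('s')(-9))) = Mul(-62, Add(158, Add(-2, Mul(Rational(5, 2), Pow(-9, 2))))) = Mul(-62, Add(158, Add(-2, Mul(Rational(5, 2), 81)))) = Mul(-62, Add(158, Add(-2, Rational(405, 2)))) = Mul(-62, Add(158, Rational(401, 2))) = Mul(-62, Rational(717, 2)) = -22227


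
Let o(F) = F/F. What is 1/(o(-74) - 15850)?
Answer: -1/15849 ≈ -6.3095e-5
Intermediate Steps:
o(F) = 1
1/(o(-74) - 15850) = 1/(1 - 15850) = 1/(-15849) = -1/15849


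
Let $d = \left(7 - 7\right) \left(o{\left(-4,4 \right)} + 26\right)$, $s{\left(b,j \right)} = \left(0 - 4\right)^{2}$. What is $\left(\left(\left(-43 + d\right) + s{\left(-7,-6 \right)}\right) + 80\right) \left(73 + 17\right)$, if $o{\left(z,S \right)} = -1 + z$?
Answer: $4770$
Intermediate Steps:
$s{\left(b,j \right)} = 16$ ($s{\left(b,j \right)} = \left(-4\right)^{2} = 16$)
$d = 0$ ($d = \left(7 - 7\right) \left(\left(-1 - 4\right) + 26\right) = 0 \left(-5 + 26\right) = 0 \cdot 21 = 0$)
$\left(\left(\left(-43 + d\right) + s{\left(-7,-6 \right)}\right) + 80\right) \left(73 + 17\right) = \left(\left(\left(-43 + 0\right) + 16\right) + 80\right) \left(73 + 17\right) = \left(\left(-43 + 16\right) + 80\right) 90 = \left(-27 + 80\right) 90 = 53 \cdot 90 = 4770$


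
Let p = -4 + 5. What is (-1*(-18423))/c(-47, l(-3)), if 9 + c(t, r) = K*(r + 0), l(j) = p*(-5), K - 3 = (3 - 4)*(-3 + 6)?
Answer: -2047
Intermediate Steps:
p = 1
K = 0 (K = 3 + (3 - 4)*(-3 + 6) = 3 - 1*3 = 3 - 3 = 0)
l(j) = -5 (l(j) = 1*(-5) = -5)
c(t, r) = -9 (c(t, r) = -9 + 0*(r + 0) = -9 + 0*r = -9 + 0 = -9)
(-1*(-18423))/c(-47, l(-3)) = -1*(-18423)/(-9) = 18423*(-1/9) = -2047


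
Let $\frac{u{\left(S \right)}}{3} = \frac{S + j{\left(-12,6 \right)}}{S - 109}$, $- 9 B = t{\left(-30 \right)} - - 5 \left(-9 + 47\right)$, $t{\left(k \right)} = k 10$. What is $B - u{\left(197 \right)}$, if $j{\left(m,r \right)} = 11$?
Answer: $\frac{508}{99} \approx 5.1313$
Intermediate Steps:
$t{\left(k \right)} = 10 k$
$B = \frac{110}{9}$ ($B = - \frac{10 \left(-30\right) - - 5 \left(-9 + 47\right)}{9} = - \frac{-300 - \left(-5\right) 38}{9} = - \frac{-300 - -190}{9} = - \frac{-300 + 190}{9} = \left(- \frac{1}{9}\right) \left(-110\right) = \frac{110}{9} \approx 12.222$)
$u{\left(S \right)} = \frac{3 \left(11 + S\right)}{-109 + S}$ ($u{\left(S \right)} = 3 \frac{S + 11}{S - 109} = 3 \frac{11 + S}{-109 + S} = \frac{3 \left(11 + S\right)}{-109 + S}$)
$B - u{\left(197 \right)} = \frac{110}{9} - \frac{3 \left(11 + 197\right)}{-109 + 197} = \frac{110}{9} - 3 \cdot \frac{1}{88} \cdot 208 = \frac{110}{9} - \frac{78}{11} = \frac{508}{99}$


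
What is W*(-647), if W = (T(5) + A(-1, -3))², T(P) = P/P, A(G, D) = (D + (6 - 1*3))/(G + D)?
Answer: -647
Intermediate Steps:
A(G, D) = (3 + D)/(D + G) (A(G, D) = (D + (6 - 3))/(D + G) = (D + 3)/(D + G) = (3 + D)/(D + G))
T(P) = 1
W = 1 (W = (1 + (3 - 3)/(-3 - 1))² = (1 + 0/(-4))² = (1 - ¼*0)² = (1 + 0)² = 1² = 1)
W*(-647) = 1*(-647) = -647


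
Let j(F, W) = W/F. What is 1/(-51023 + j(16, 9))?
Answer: -16/816359 ≈ -1.9599e-5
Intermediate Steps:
1/(-51023 + j(16, 9)) = 1/(-51023 + 9/16) = 1/(-816359/16) = -16/816359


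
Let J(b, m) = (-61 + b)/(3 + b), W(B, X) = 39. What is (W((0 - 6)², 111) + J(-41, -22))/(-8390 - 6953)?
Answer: -792/291517 ≈ -0.0027168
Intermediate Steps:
J(b, m) = (-61 + b)/(3 + b)
(W((0 - 6)², 111) + J(-41, -22))/(-8390 - 6953) = (39 + (-61 - 41)/(3 - 41))/(-8390 - 6953) = (39 - 102/(-38))/(-15343) = (39 - 1/38*(-102))*(-1/15343) = (39 + 51/19)*(-1/15343) = (792/19)*(-1/15343) = -792/291517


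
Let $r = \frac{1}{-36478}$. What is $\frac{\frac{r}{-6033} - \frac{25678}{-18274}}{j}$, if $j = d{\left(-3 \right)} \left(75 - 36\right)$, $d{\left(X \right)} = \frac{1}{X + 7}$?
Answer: $\frac{5651003031046}{39210518081241} \approx 0.14412$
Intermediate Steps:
$r = - \frac{1}{36478} \approx -2.7414 \cdot 10^{-5}$
$d{\left(X \right)} = \frac{1}{7 + X}$
$j = \frac{39}{4}$ ($j = \frac{75 - 36}{7 - 3} = \frac{1}{4} \cdot 39 = \frac{39}{4} \approx 9.75$)
$\frac{\frac{r}{-6033} - \frac{25678}{-18274}}{j} = \frac{- \frac{1}{36478 \left(-6033\right)} - \frac{25678}{-18274}}{\frac{39}{4}} = \left(\left(- \frac{1}{36478}\right) \left(- \frac{1}{6033}\right) - - \frac{12839}{9137}\right) \frac{4}{39} = \left(\frac{1}{220071774} + \frac{12839}{9137}\right) \frac{4}{39} = \frac{2825501515523}{2010795799038} \cdot \frac{4}{39} = \frac{5651003031046}{39210518081241}$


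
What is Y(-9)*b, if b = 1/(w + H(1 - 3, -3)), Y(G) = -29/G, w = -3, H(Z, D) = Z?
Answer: -29/45 ≈ -0.64444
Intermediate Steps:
b = -⅕ (b = 1/(-3 + (1 - 3)) = 1/(-3 - 2) = 1/(-5) = -⅕ ≈ -0.20000)
Y(-9)*b = -29/(-9)*(-⅕) = -29*(-⅑)*(-⅕) = (29/9)*(-⅕) = -29/45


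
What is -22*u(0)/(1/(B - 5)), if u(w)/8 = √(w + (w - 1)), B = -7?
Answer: 2112*I ≈ 2112.0*I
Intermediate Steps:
u(w) = 8*√(-1 + 2*w) (u(w) = 8*√(w + (w - 1)) = 8*√(w + (-1 + w)) = 8*√(-1 + 2*w))
-22*u(0)/(1/(B - 5)) = -22*8*√(-1 + 2*0)/(1/(-7 - 5)) = -22*8*√(-1 + 0)/(1/(-12)) = -22*8*√(-1)/(-1/12) = -22*8*I*(-12) = -(-2112)*I = 2112*I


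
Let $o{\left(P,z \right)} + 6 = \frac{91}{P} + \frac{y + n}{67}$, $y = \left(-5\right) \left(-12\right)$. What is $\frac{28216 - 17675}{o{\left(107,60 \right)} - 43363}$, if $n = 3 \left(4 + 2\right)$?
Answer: $- \frac{75568429}{310897918} \approx -0.24307$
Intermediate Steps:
$n = 18$ ($n = 3 \cdot 6 = 18$)
$y = 60$
$o{\left(P,z \right)} = - \frac{324}{67} + \frac{91}{P}$ ($o{\left(P,z \right)} = -6 + \left(\frac{91}{P} + \frac{60 + 18}{67}\right) = -6 + \left(\frac{91}{P} + 78 \cdot \frac{1}{67}\right) = -6 + \left(\frac{91}{P} + \frac{78}{67}\right) = -6 + \left(\frac{78}{67} + \frac{91}{P}\right) = - \frac{324}{67} + \frac{91}{P}$)
$\frac{28216 - 17675}{o{\left(107,60 \right)} - 43363} = \frac{28216 - 17675}{\left(- \frac{324}{67} + \frac{91}{107}\right) - 43363} = \frac{10541}{\left(- \frac{324}{67} + 91 \cdot \frac{1}{107}\right) - 43363} = \frac{10541}{\left(- \frac{324}{67} + \frac{91}{107}\right) - 43363} = \frac{10541}{- \frac{28571}{7169} - 43363} = \frac{10541}{- \frac{310897918}{7169}} = 10541 \left(- \frac{7169}{310897918}\right) = - \frac{75568429}{310897918}$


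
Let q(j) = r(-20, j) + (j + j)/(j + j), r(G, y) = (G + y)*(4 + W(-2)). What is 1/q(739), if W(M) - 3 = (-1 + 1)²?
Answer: 1/5034 ≈ 0.00019865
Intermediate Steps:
W(M) = 3 (W(M) = 3 + (-1 + 1)² = 3 + 0² = 3 + 0 = 3)
r(G, y) = 7*G + 7*y (r(G, y) = (G + y)*(4 + 3) = (G + y)*7 = 7*G + 7*y)
q(j) = -139 + 7*j (q(j) = (7*(-20) + 7*j) + (j + j)/(j + j) = (-140 + 7*j) + (2*j)/((2*j)) = (-140 + 7*j) + (2*j)*(1/(2*j)) = (-140 + 7*j) + 1 = -139 + 7*j)
1/q(739) = 1/(-139 + 7*739) = 1/(-139 + 5173) = 1/5034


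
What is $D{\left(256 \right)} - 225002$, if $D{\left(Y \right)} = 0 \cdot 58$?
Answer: $-225002$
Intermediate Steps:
$D{\left(Y \right)} = 0$
$D{\left(256 \right)} - 225002 = 0 - 225002 = -225002$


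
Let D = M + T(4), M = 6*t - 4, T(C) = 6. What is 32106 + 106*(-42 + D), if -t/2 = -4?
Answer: 32954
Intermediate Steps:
t = 8 (t = -2*(-4) = 8)
M = 44 (M = 6*8 - 4 = 48 - 4 = 44)
D = 50 (D = 44 + 6 = 50)
32106 + 106*(-42 + D) = 32106 + 106*(-42 + 50) = 32106 + 106*8 = 32106 + 848 = 32954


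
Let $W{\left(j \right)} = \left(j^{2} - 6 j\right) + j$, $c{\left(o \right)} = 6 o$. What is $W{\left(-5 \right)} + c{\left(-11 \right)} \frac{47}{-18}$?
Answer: $\frac{667}{3} \approx 222.33$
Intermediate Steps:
$W{\left(j \right)} = j^{2} - 5 j$
$W{\left(-5 \right)} + c{\left(-11 \right)} \frac{47}{-18} = - 5 \left(-5 - 5\right) + 6 \left(-11\right) \frac{47}{-18} = \left(-5\right) \left(-10\right) - 66 \cdot 47 \left(- \frac{1}{18}\right) = 50 - - \frac{517}{3} = 50 + \frac{517}{3} = \frac{667}{3}$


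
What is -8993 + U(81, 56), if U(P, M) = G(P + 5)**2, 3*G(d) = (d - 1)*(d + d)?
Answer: 213663463/9 ≈ 2.3740e+7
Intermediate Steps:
G(d) = 2*d*(-1 + d)/3 (G(d) = ((d - 1)*(d + d))/3 = ((-1 + d)*(2*d))/3 = (2*d*(-1 + d))/3 = 2*d*(-1 + d)/3)
U(P, M) = 4*(4 + P)**2*(5 + P)**2/9 (U(P, M) = (2*(P + 5)*(-1 + (P + 5))/3)**2 = (2*(5 + P)*(-1 + (5 + P))/3)**2 = (2*(5 + P)*(4 + P)/3)**2 = (2*(4 + P)*(5 + P)/3)**2 = 4*(4 + P)**2*(5 + P)**2/9)
-8993 + U(81, 56) = -8993 + 4*(4 + 81)**2*(5 + 81)**2/9 = -8993 + (4/9)*85**2*86**2 = -8993 + (4/9)*7225*7396 = -8993 + 213744400/9 = 213663463/9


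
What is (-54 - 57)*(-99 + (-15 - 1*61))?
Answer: 19425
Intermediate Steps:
(-54 - 57)*(-99 + (-15 - 1*61)) = -111*(-99 + (-15 - 61)) = -111*(-99 - 76) = -111*(-175) = 19425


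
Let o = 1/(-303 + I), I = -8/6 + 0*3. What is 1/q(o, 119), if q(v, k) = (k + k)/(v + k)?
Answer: 54322/108647 ≈ 0.49999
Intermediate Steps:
I = -4/3 (I = -8*1/6 + 0 = -4/3 + 0 = -4/3 ≈ -1.3333)
o = -3/913 (o = 1/(-303 - 4/3) = 1/(-913/3) = -3/913 ≈ -0.0032859)
q(v, k) = 2*k/(k + v) (q(v, k) = (2*k)/(k + v) = 2*k/(k + v))
1/q(o, 119) = 1/(2*119/(119 - 3/913)) = 1/(2*119/(108644/913)) = 1/(2*119*(913/108644)) = 1/(108647/54322) = 54322/108647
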